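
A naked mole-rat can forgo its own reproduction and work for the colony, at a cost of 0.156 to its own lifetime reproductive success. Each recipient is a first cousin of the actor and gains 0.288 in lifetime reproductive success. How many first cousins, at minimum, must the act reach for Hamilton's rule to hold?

r to a first cousin = 0.125 (first cousins share one grandparent pair — two paths of length 4: r = 2·(1/2)^4 = 1/8).
Hamilton's rule: n·r·B > C  ⇒  n > C/(r·B) = 0.156/(0.125·0.288) = 4.333.
The smallest integer exceeding 4.333 is 5.

5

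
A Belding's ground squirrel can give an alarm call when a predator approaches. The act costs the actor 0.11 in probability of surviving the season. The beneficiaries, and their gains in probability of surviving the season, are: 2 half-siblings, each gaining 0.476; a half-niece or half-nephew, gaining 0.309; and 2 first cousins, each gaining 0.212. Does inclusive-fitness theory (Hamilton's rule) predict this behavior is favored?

Hamilton's rule: the trait is favored when the sum of r·B over every recipient exceeds the actor's cost C.
r to a half-sibling = 0.25 (half-sibs share one parent — one path of length 2: r = (1/2)^2 = 1/4).
r to a half-niece or half-nephew = 1/8 (half-aunt/uncle↔niece/nephew: one path of length 3: r = (1/2)^3 = 1/8).
r to a first cousin = 1/8 (first cousins share one grandparent pair — two paths of length 4: r = 2·(1/2)^4 = 1/8).
Summing one r·B term per recipient: 2·0.25·0.476 + 1·0.125·0.309 + 2·0.125·0.212 = 0.329625.
0.329625 > 0.11: the indirect benefit exceeds the cost.

Yes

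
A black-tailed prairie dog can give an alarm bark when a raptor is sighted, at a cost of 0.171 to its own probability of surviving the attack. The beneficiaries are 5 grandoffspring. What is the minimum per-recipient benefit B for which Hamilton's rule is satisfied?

r to a grandoffspring = 0.25 (two parent–offspring links: r = (1/2)^2 = 1/4).
Hamilton's rule with n recipients of equal r: n·r·B > C, so B > C/(n·r) = 0.171/(5·0.25) = 0.1368.

0.1368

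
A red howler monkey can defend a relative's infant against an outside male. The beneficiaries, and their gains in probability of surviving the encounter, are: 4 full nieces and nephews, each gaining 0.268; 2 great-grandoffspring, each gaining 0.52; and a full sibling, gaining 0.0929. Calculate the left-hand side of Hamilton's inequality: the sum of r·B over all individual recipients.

0.44445

r to a full niece or nephew = 0.25 (full aunt/uncle↔niece/nephew: two paths of length 3 through the shared grandparent pair: r = 2·(1/2)^3 = 1/4).
r to a great-grandoffspring = 0.125 (three parent–offspring links: r = (1/2)^3 = 1/8).
r to a full sibling = 0.5 (full sibs share both parents — two paths of length 2: r = 2·(1/2)^2 = 1/2).
Summing one r·B term per recipient: 4·0.25·0.268 + 2·0.125·0.52 + 1·0.5·0.0929 = 0.44445.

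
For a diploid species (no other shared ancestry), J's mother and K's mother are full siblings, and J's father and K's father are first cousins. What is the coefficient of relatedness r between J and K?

Relatedness sums over independent paths through distinct common ancestors.
J and K are related in two ways: first cousins through their mothers (r = 1/8) and second cousins through their fathers (r = 1/32).
r = 1/8 + 1/32 = 0.15625.

0.15625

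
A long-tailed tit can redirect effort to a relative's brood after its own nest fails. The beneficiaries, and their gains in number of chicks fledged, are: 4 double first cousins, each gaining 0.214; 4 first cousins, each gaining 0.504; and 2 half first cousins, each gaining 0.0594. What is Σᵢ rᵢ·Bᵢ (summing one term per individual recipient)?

r to a double first cousin = 0.25 (double first cousins share both grandparent pairs — four paths of length 4: r = 4·(1/2)^4 = 1/4).
r to a first cousin = 1/8 (first cousins share one grandparent pair — two paths of length 4: r = 2·(1/2)^4 = 1/8).
r to a half first cousin = 1/16 (half first cousins share one grandparent — one path of length 4: r = (1/2)^4 = 1/16).
Summing one r·B term per recipient: 4·0.25·0.214 + 4·0.125·0.504 + 2·0.0625·0.0594 = 0.473425.

0.473425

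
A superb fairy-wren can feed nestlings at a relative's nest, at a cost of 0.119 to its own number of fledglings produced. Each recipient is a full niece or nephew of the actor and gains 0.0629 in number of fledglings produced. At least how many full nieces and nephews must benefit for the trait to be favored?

r to a full niece or nephew = 0.25 (full aunt/uncle↔niece/nephew: two paths of length 3 through the shared grandparent pair: r = 2·(1/2)^3 = 1/4).
Hamilton's rule: n·r·B > C  ⇒  n > C/(r·B) = 0.119/(0.25·0.0629) = 7.568.
The smallest integer exceeding 7.568 is 8.

8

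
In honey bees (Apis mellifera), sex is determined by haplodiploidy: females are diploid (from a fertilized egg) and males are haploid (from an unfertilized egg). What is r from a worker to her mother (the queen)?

One meiotic link between diploid queen and diploid daughter: r = 1/2.

0.5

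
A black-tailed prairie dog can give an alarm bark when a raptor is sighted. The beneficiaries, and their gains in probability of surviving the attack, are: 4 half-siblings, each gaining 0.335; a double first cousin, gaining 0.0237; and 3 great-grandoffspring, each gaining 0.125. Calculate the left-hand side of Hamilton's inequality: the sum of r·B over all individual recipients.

0.3878

r to a half-sibling = 0.25 (half-sibs share one parent — one path of length 2: r = (1/2)^2 = 1/4).
r to a double first cousin = 0.25 (double first cousins share both grandparent pairs — four paths of length 4: r = 4·(1/2)^4 = 1/4).
r to a great-grandoffspring = 1/8 (three parent–offspring links: r = (1/2)^3 = 1/8).
Summing one r·B term per recipient: 4·0.25·0.335 + 1·0.25·0.0237 + 3·0.125·0.125 = 0.3878.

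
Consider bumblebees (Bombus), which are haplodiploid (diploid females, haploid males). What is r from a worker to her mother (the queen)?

One meiotic link between diploid queen and diploid daughter: r = 1/2.

0.5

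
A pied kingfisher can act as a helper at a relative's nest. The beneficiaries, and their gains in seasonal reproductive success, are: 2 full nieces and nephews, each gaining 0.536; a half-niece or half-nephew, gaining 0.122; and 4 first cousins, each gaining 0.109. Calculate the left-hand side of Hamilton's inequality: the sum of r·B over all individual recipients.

0.33775

r to a full niece or nephew = 1/4 (full aunt/uncle↔niece/nephew: two paths of length 3 through the shared grandparent pair: r = 2·(1/2)^3 = 1/4).
r to a half-niece or half-nephew = 1/8 (half-aunt/uncle↔niece/nephew: one path of length 3: r = (1/2)^3 = 1/8).
r to a first cousin = 1/8 (first cousins share one grandparent pair — two paths of length 4: r = 2·(1/2)^4 = 1/8).
Summing one r·B term per recipient: 2·0.25·0.536 + 1·0.125·0.122 + 4·0.125·0.109 = 0.33775.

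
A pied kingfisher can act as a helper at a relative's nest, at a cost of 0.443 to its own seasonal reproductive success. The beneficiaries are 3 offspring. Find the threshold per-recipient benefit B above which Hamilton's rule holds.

0.2953

r to an offspring = 0.5 (one parent–offspring link: r = (1/2)^1 = 1/2).
Hamilton's rule with n recipients of equal r: n·r·B > C, so B > C/(n·r) = 0.443/(3·0.5) = 0.2953.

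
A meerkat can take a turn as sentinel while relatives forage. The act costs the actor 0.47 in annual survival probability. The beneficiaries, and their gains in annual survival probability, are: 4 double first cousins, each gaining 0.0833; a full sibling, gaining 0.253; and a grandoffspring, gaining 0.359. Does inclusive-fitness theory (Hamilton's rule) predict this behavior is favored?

Hamilton's rule: the trait is favored when the sum of r·B over every recipient exceeds the actor's cost C.
r to a double first cousin = 0.25 (double first cousins share both grandparent pairs — four paths of length 4: r = 4·(1/2)^4 = 1/4).
r to a full sibling = 1/2 (full sibs share both parents — two paths of length 2: r = 2·(1/2)^2 = 1/2).
r to a grandoffspring = 1/4 (two parent–offspring links: r = (1/2)^2 = 1/4).
Summing one r·B term per recipient: 4·0.25·0.0833 + 1·0.5·0.253 + 1·0.25·0.359 = 0.29955.
0.29955 < 0.47: the indirect benefit is less than the cost.

No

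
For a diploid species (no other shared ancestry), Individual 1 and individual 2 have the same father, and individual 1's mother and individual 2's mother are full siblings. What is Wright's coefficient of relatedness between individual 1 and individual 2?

0.375

Relatedness sums over independent paths through distinct common ancestors.
Individual 1 and individual 2 are related in two ways: half-sibs through their shared father (r = 1/4) and first cousins through their mothers (r = 1/8).
r = 1/4 + 1/8 = 3/8 = 0.375.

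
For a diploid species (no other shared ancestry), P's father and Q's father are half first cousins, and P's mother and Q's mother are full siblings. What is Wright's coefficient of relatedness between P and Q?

0.140625

Wright's path rule: contributions from independent ancestry routes add.
P and Q are related in two ways: half second cousins through their fathers (r = 1/64) and first cousins through their mothers (r = 1/8).
r = 1/64 + 1/8 = 0.140625.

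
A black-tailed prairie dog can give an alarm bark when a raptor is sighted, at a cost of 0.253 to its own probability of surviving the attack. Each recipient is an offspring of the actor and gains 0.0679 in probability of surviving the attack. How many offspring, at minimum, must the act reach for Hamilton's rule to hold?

r to an offspring = 0.5 (one parent–offspring link: r = (1/2)^1 = 1/2).
Hamilton's rule: n·r·B > C  ⇒  n > C/(r·B) = 0.253/(0.5·0.0679) = 7.452.
The smallest integer exceeding 7.452 is 8.

8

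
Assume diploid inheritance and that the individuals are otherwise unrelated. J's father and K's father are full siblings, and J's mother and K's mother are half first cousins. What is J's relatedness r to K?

Relatedness sums over independent paths through distinct common ancestors.
J and K are related in two ways: first cousins through their fathers (r = 1/8) and half second cousins through their mothers (r = 1/64).
r = 1/8 + 1/64 = 9/64 = 0.140625.

0.140625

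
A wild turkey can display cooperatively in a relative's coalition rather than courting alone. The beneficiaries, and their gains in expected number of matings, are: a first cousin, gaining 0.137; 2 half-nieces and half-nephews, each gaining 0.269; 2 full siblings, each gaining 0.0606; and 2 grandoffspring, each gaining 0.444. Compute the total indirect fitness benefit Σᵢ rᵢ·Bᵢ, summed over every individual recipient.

0.366975

r to a first cousin = 0.125 (first cousins share one grandparent pair — two paths of length 4: r = 2·(1/2)^4 = 1/8).
r to a half-niece or half-nephew = 1/8 (half-aunt/uncle↔niece/nephew: one path of length 3: r = (1/2)^3 = 1/8).
r to a full sibling = 0.5 (full sibs share both parents — two paths of length 2: r = 2·(1/2)^2 = 1/2).
r to a grandoffspring = 1/4 (two parent–offspring links: r = (1/2)^2 = 1/4).
Summing one r·B term per recipient: 1·0.125·0.137 + 2·0.125·0.269 + 2·0.5·0.0606 + 2·0.25·0.444 = 0.366975.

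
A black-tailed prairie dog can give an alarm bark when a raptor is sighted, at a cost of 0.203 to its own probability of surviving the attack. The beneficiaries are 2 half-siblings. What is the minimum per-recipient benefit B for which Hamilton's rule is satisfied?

r to a half-sibling = 0.25 (half-sibs share one parent — one path of length 2: r = (1/2)^2 = 1/4).
Hamilton's rule with n recipients of equal r: n·r·B > C, so B > C/(n·r) = 0.203/(2·0.25) = 0.406.

0.406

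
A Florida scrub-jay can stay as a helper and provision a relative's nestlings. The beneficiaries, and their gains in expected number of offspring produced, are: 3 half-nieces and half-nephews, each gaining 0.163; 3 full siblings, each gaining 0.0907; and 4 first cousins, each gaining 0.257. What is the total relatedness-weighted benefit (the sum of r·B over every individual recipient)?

r to a half-niece or half-nephew = 1/8 (half-aunt/uncle↔niece/nephew: one path of length 3: r = (1/2)^3 = 1/8).
r to a full sibling = 1/2 (full sibs share both parents — two paths of length 2: r = 2·(1/2)^2 = 1/2).
r to a first cousin = 1/8 (first cousins share one grandparent pair — two paths of length 4: r = 2·(1/2)^4 = 1/8).
Summing one r·B term per recipient: 3·0.125·0.163 + 3·0.5·0.0907 + 4·0.125·0.257 = 0.325675.

0.325675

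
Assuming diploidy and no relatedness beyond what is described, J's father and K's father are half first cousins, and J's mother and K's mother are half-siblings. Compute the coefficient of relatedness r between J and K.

0.078125

With two independent routes of shared ancestry, r is the sum of the two contributions.
J and K are related in two ways: half second cousins through their fathers (r = 1/64) and half first cousins through their mothers (r = 1/16).
r = 1/64 + 1/16 = 0.078125.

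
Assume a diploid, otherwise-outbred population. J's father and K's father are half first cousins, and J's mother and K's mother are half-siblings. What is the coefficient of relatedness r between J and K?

0.078125

Wright's path rule: contributions from independent ancestry routes add.
J and K are related in two ways: half second cousins through their fathers (r = 1/64) and half first cousins through their mothers (r = 1/16).
r = 1/64 + 1/16 = 5/64 = 0.078125.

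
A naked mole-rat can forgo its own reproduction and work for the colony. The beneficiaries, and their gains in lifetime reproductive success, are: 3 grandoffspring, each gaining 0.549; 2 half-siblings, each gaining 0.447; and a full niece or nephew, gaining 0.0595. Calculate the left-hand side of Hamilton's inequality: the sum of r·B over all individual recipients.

0.650125

r to a grandoffspring = 0.25 (two parent–offspring links: r = (1/2)^2 = 1/4).
r to a half-sibling = 1/4 (half-sibs share one parent — one path of length 2: r = (1/2)^2 = 1/4).
r to a full niece or nephew = 0.25 (full aunt/uncle↔niece/nephew: two paths of length 3 through the shared grandparent pair: r = 2·(1/2)^3 = 1/4).
Summing one r·B term per recipient: 3·0.25·0.549 + 2·0.25·0.447 + 1·0.25·0.0595 = 0.650125.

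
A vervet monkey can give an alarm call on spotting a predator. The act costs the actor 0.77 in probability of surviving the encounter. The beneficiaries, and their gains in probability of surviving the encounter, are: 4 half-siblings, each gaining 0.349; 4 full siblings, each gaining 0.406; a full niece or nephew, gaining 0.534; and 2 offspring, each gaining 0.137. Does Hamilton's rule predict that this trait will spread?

Yes

Hamilton's rule: the trait is favored when the sum of r·B over every recipient exceeds the actor's cost C.
r to a half-sibling = 0.25 (half-sibs share one parent — one path of length 2: r = (1/2)^2 = 1/4).
r to a full sibling = 1/2 (full sibs share both parents — two paths of length 2: r = 2·(1/2)^2 = 1/2).
r to a full niece or nephew = 1/4 (full aunt/uncle↔niece/nephew: two paths of length 3 through the shared grandparent pair: r = 2·(1/2)^3 = 1/4).
r to an offspring = 1/2 (one parent–offspring link: r = (1/2)^1 = 1/2).
Summing one r·B term per recipient: 4·0.25·0.349 + 4·0.5·0.406 + 1·0.25·0.534 + 2·0.5·0.137 = 1.4315.
1.4315 > 0.77: the indirect benefit exceeds the cost.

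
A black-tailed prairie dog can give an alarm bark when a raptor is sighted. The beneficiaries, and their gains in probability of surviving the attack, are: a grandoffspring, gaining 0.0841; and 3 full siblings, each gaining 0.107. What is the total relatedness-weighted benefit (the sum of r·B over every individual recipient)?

r to a grandoffspring = 1/4 (two parent–offspring links: r = (1/2)^2 = 1/4).
r to a full sibling = 1/2 (full sibs share both parents — two paths of length 2: r = 2·(1/2)^2 = 1/2).
Summing one r·B term per recipient: 1·0.25·0.0841 + 3·0.5·0.107 = 0.181525.

0.181525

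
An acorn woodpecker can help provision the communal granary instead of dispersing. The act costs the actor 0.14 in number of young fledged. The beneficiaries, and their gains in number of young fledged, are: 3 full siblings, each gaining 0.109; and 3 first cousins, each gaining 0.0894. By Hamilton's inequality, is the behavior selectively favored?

Hamilton's rule: the trait is favored when the sum of r·B over every recipient exceeds the actor's cost C.
r to a full sibling = 0.5 (full sibs share both parents — two paths of length 2: r = 2·(1/2)^2 = 1/2).
r to a first cousin = 0.125 (first cousins share one grandparent pair — two paths of length 4: r = 2·(1/2)^4 = 1/8).
Summing one r·B term per recipient: 3·0.5·0.109 + 3·0.125·0.0894 = 0.197025.
0.197025 > 0.14: the indirect benefit exceeds the cost.

Yes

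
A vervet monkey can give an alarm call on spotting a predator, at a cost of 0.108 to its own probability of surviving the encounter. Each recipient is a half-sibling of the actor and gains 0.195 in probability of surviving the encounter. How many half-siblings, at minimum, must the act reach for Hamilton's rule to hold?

r to a half-sibling = 0.25 (half-sibs share one parent — one path of length 2: r = (1/2)^2 = 1/4).
Hamilton's rule: n·r·B > C  ⇒  n > C/(r·B) = 0.108/(0.25·0.195) = 2.215.
The smallest integer exceeding 2.215 is 3.

3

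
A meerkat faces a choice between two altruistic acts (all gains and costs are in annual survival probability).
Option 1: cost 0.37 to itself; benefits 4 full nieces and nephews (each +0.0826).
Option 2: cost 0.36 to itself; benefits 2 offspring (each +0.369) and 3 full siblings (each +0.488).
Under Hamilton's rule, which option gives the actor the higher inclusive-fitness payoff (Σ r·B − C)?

Option 2

Option 1: r to a full niece or nephew = 0.25.
Option 1: Σ r·B − C = (4·0.25·0.0826) − 0.37 = -0.2874.
Option 2: r to an offspring = 0.5.
Option 2: r to a full sibling = 0.5.
Option 2: Σ r·B − C = (2·0.5·0.369 + 3·0.5·0.488) − 0.36 = 0.741.
Option 2 has the higher net inclusive-fitness payoff.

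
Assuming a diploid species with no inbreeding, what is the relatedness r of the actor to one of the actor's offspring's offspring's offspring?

0.125

Each parent–offspring link contributes a factor of 1/2, and independent paths through distinct common ancestors add.
Three parent–offspring links: r = (1/2)^3 = 1/8.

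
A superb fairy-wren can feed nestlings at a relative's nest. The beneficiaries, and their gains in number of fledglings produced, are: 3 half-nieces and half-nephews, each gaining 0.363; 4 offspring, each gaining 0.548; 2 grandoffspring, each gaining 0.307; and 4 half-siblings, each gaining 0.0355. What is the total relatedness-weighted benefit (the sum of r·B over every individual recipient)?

1.421125

r to a half-niece or half-nephew = 1/8 (half-aunt/uncle↔niece/nephew: one path of length 3: r = (1/2)^3 = 1/8).
r to an offspring = 1/2 (one parent–offspring link: r = (1/2)^1 = 1/2).
r to a grandoffspring = 1/4 (two parent–offspring links: r = (1/2)^2 = 1/4).
r to a half-sibling = 0.25 (half-sibs share one parent — one path of length 2: r = (1/2)^2 = 1/4).
Summing one r·B term per recipient: 3·0.125·0.363 + 4·0.5·0.548 + 2·0.25·0.307 + 4·0.25·0.0355 = 1.421125.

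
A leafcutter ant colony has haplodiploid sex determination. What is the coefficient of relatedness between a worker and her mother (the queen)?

One meiotic link between diploid queen and diploid daughter: r = 1/2.

0.5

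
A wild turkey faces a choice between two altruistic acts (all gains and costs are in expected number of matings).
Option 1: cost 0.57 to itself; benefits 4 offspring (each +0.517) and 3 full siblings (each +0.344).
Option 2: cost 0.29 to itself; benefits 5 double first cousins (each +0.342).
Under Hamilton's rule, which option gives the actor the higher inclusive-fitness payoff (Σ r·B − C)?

Option 1: r to an offspring = 0.5.
Option 1: r to a full sibling = 0.5.
Option 1: Σ r·B − C = (4·0.5·0.517 + 3·0.5·0.344) − 0.57 = 0.98.
Option 2: r to a double first cousin = 0.25.
Option 2: Σ r·B − C = (5·0.25·0.342) − 0.29 = 0.1375.
Option 1 has the higher net inclusive-fitness payoff.

Option 1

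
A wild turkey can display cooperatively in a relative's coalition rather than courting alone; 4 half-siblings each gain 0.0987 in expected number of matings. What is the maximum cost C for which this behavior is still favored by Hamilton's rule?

r to a half-sibling = 1/4 (half-sibs share one parent — one path of length 2: r = (1/2)^2 = 1/4).
Hamilton's rule: n·r·B > C, so the trait is favored while C < n·r·B = 4·0.25·0.0987 = 0.0987.

0.0987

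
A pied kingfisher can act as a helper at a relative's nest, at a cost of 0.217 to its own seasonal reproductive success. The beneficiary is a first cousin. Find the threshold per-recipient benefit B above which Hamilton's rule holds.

r to a first cousin = 1/8 (first cousins share one grandparent pair — two paths of length 4: r = 2·(1/2)^4 = 1/8).
Hamilton's rule with n recipients of equal r: n·r·B > C, so B > C/(n·r) = 0.217/(1·0.125) = 1.736.

1.736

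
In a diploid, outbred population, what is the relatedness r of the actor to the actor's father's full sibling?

Each parent–offspring link contributes a factor of 1/2, and independent paths through distinct common ancestors add.
Full aunt/uncle↔niece/nephew: two paths of length 3 through the shared grandparent pair: r = 2·(1/2)^3 = 1/4.

0.25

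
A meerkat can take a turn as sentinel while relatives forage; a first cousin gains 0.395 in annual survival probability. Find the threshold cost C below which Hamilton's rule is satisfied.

r to a first cousin = 0.125 (first cousins share one grandparent pair — two paths of length 4: r = 2·(1/2)^4 = 1/8).
Hamilton's rule: n·r·B > C, so the trait is favored while C < n·r·B = 1·0.125·0.395 = 0.049375.

0.049375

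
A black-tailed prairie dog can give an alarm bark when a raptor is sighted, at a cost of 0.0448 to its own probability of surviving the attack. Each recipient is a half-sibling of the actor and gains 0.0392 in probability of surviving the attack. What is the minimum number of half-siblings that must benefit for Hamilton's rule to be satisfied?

5

r to a half-sibling = 0.25 (half-sibs share one parent — one path of length 2: r = (1/2)^2 = 1/4).
Hamilton's rule: n·r·B > C  ⇒  n > C/(r·B) = 0.0448/(0.25·0.0392) = 4.571.
The smallest integer exceeding 4.571 is 5.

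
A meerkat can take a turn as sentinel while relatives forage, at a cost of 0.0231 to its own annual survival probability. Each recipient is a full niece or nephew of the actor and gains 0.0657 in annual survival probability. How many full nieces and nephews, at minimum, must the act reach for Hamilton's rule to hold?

r to a full niece or nephew = 0.25 (full aunt/uncle↔niece/nephew: two paths of length 3 through the shared grandparent pair: r = 2·(1/2)^3 = 1/4).
Hamilton's rule: n·r·B > C  ⇒  n > C/(r·B) = 0.0231/(0.25·0.0657) = 1.406.
The smallest integer exceeding 1.406 is 2.

2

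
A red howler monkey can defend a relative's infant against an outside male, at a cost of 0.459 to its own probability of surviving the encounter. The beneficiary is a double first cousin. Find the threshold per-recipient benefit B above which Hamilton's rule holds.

1.836

r to a double first cousin = 1/4 (double first cousins share both grandparent pairs — four paths of length 4: r = 4·(1/2)^4 = 1/4).
Hamilton's rule with n recipients of equal r: n·r·B > C, so B > C/(n·r) = 0.459/(1·0.25) = 1.836.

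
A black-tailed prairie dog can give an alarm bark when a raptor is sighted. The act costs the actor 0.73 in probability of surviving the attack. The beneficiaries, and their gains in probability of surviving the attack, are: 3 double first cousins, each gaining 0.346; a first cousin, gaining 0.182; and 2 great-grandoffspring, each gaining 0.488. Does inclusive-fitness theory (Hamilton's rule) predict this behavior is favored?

No

Hamilton's rule: the trait is favored when the sum of r·B over every recipient exceeds the actor's cost C.
r to a double first cousin = 0.25 (double first cousins share both grandparent pairs — four paths of length 4: r = 4·(1/2)^4 = 1/4).
r to a first cousin = 1/8 (first cousins share one grandparent pair — two paths of length 4: r = 2·(1/2)^4 = 1/8).
r to a great-grandoffspring = 0.125 (three parent–offspring links: r = (1/2)^3 = 1/8).
Summing one r·B term per recipient: 3·0.25·0.346 + 1·0.125·0.182 + 2·0.125·0.488 = 0.40425.
0.40425 < 0.73: the indirect benefit is less than the cost.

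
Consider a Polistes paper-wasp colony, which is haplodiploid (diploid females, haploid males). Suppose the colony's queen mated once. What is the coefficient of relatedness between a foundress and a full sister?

Haplodiploid full sisters inherit their father's entire haploid genome identically (contributing 1/2) and on average half of their mother's contribution (1/2 · 1/2 = 1/4); r = 1/2 + 1/4 = 3/4.

0.75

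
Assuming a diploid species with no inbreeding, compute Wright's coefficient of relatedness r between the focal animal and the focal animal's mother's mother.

Each parent–offspring link contributes a factor of 1/2, and independent paths through distinct common ancestors add.
Two parent–offspring links: r = (1/2)^2 = 1/4.

0.25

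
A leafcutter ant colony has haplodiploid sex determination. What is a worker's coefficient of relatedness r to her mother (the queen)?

One meiotic link between diploid queen and diploid daughter: r = 1/2.

0.5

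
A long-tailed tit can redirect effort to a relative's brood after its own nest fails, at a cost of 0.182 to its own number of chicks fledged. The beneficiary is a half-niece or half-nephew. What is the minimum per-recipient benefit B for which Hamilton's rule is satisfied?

r to a half-niece or half-nephew = 0.125 (half-aunt/uncle↔niece/nephew: one path of length 3: r = (1/2)^3 = 1/8).
Hamilton's rule with n recipients of equal r: n·r·B > C, so B > C/(n·r) = 0.182/(1·0.125) = 1.456.

1.456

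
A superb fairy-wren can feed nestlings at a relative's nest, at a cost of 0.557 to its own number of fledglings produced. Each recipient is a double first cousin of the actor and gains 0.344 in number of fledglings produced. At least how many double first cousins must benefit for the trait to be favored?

r to a double first cousin = 0.25 (double first cousins share both grandparent pairs — four paths of length 4: r = 4·(1/2)^4 = 1/4).
Hamilton's rule: n·r·B > C  ⇒  n > C/(r·B) = 0.557/(0.25·0.344) = 6.477.
The smallest integer exceeding 6.477 is 7.

7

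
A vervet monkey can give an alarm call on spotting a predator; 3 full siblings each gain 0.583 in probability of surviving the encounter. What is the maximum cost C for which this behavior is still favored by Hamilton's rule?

0.8745

r to a full sibling = 1/2 (full sibs share both parents — two paths of length 2: r = 2·(1/2)^2 = 1/2).
Hamilton's rule: n·r·B > C, so the trait is favored while C < n·r·B = 3·0.5·0.583 = 0.8745.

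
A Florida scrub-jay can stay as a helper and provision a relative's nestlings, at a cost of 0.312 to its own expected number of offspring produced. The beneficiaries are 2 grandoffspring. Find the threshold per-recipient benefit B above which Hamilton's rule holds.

0.624

r to a grandoffspring = 1/4 (two parent–offspring links: r = (1/2)^2 = 1/4).
Hamilton's rule with n recipients of equal r: n·r·B > C, so B > C/(n·r) = 0.312/(2·0.25) = 0.624.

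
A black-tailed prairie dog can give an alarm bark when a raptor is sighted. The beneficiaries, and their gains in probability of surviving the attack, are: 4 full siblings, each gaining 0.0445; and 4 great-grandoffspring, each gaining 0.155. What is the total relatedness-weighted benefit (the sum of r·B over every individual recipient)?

r to a full sibling = 0.5 (full sibs share both parents — two paths of length 2: r = 2·(1/2)^2 = 1/2).
r to a great-grandoffspring = 0.125 (three parent–offspring links: r = (1/2)^3 = 1/8).
Summing one r·B term per recipient: 4·0.5·0.0445 + 4·0.125·0.155 = 0.1665.

0.1665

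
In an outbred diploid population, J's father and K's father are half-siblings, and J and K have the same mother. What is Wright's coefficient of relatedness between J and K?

Wright's path rule: contributions from independent ancestry routes add.
J and K are related in two ways: half first cousins through their fathers (r = 1/16) and half-sibs through their shared mother (r = 1/4).
r = 1/16 + 1/4 = 5/16 = 0.3125.

0.3125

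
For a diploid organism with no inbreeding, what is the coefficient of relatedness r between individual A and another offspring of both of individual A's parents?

Each parent–offspring link contributes a factor of 1/2, and independent paths through distinct common ancestors add.
Full sibs share both parents — two paths of length 2: r = 2·(1/2)^2 = 1/2.

0.5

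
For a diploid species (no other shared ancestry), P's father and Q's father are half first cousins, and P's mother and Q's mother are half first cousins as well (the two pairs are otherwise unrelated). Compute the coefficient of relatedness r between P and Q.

0.03125

Relatedness sums over independent paths through distinct common ancestors.
P and Q are related in two ways: half second cousins through their fathers (r = 1/64) and half second cousins through their mothers (r = 1/64).
r = 1/64 + 1/64 = 1/32 = 0.03125.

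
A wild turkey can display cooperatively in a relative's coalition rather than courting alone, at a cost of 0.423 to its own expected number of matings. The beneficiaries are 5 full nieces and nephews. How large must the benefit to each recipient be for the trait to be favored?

r to a full niece or nephew = 1/4 (full aunt/uncle↔niece/nephew: two paths of length 3 through the shared grandparent pair: r = 2·(1/2)^3 = 1/4).
Hamilton's rule with n recipients of equal r: n·r·B > C, so B > C/(n·r) = 0.423/(5·0.25) = 0.3384.

0.3384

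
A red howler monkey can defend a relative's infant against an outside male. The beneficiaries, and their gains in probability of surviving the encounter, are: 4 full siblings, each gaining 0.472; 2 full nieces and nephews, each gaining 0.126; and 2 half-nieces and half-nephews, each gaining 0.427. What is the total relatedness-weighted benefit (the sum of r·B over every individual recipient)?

1.11375

r to a full sibling = 1/2 (full sibs share both parents — two paths of length 2: r = 2·(1/2)^2 = 1/2).
r to a full niece or nephew = 1/4 (full aunt/uncle↔niece/nephew: two paths of length 3 through the shared grandparent pair: r = 2·(1/2)^3 = 1/4).
r to a half-niece or half-nephew = 0.125 (half-aunt/uncle↔niece/nephew: one path of length 3: r = (1/2)^3 = 1/8).
Summing one r·B term per recipient: 4·0.5·0.472 + 2·0.25·0.126 + 2·0.125·0.427 = 1.11375.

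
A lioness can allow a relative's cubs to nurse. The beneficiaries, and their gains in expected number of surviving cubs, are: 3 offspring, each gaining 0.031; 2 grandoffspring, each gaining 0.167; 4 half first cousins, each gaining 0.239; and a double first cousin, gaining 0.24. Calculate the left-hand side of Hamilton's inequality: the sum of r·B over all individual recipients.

r to an offspring = 1/2 (one parent–offspring link: r = (1/2)^1 = 1/2).
r to a grandoffspring = 1/4 (two parent–offspring links: r = (1/2)^2 = 1/4).
r to a half first cousin = 1/16 (half first cousins share one grandparent — one path of length 4: r = (1/2)^4 = 1/16).
r to a double first cousin = 1/4 (double first cousins share both grandparent pairs — four paths of length 4: r = 4·(1/2)^4 = 1/4).
Summing one r·B term per recipient: 3·0.5·0.031 + 2·0.25·0.167 + 4·0.0625·0.239 + 1·0.25·0.24 = 0.24975.

0.24975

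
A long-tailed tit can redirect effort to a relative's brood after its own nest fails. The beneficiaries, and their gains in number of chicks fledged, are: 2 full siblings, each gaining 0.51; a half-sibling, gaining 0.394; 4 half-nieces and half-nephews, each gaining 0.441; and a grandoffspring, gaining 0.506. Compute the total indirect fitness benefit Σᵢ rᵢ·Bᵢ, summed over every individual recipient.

0.9555

r to a full sibling = 1/2 (full sibs share both parents — two paths of length 2: r = 2·(1/2)^2 = 1/2).
r to a half-sibling = 0.25 (half-sibs share one parent — one path of length 2: r = (1/2)^2 = 1/4).
r to a half-niece or half-nephew = 0.125 (half-aunt/uncle↔niece/nephew: one path of length 3: r = (1/2)^3 = 1/8).
r to a grandoffspring = 1/4 (two parent–offspring links: r = (1/2)^2 = 1/4).
Summing one r·B term per recipient: 2·0.5·0.51 + 1·0.25·0.394 + 4·0.125·0.441 + 1·0.25·0.506 = 0.9555.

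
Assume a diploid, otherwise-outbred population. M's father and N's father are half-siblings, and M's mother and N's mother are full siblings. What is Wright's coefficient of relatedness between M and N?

0.1875

With two independent routes of shared ancestry, r is the sum of the two contributions.
M and N are related in two ways: half first cousins through their fathers (r = 1/16) and first cousins through their mothers (r = 1/8).
r = 1/16 + 1/8 = 3/16 = 0.1875.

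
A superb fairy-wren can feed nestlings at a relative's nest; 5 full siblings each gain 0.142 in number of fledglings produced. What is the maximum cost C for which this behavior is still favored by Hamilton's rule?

r to a full sibling = 1/2 (full sibs share both parents — two paths of length 2: r = 2·(1/2)^2 = 1/2).
Hamilton's rule: n·r·B > C, so the trait is favored while C < n·r·B = 5·0.5·0.142 = 0.355.

0.355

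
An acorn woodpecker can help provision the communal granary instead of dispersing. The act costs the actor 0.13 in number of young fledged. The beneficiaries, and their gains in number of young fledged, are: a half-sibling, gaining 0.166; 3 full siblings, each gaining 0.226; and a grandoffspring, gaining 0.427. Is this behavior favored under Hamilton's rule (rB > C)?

Yes

Hamilton's rule: the trait is favored when the sum of r·B over every recipient exceeds the actor's cost C.
r to a half-sibling = 1/4 (half-sibs share one parent — one path of length 2: r = (1/2)^2 = 1/4).
r to a full sibling = 1/2 (full sibs share both parents — two paths of length 2: r = 2·(1/2)^2 = 1/2).
r to a grandoffspring = 0.25 (two parent–offspring links: r = (1/2)^2 = 1/4).
Summing one r·B term per recipient: 1·0.25·0.166 + 3·0.5·0.226 + 1·0.25·0.427 = 0.48725.
0.48725 > 0.13: the indirect benefit exceeds the cost.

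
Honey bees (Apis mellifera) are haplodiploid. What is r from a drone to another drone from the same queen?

Haploid brothers each carry a random half of the queen's diploid genome, so on average they share half: r = 1/2.

0.5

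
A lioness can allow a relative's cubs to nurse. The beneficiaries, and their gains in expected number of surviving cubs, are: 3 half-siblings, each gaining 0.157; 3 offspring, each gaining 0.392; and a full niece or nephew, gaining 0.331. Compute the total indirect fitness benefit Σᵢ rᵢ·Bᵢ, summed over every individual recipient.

r to a half-sibling = 0.25 (half-sibs share one parent — one path of length 2: r = (1/2)^2 = 1/4).
r to an offspring = 0.5 (one parent–offspring link: r = (1/2)^1 = 1/2).
r to a full niece or nephew = 0.25 (full aunt/uncle↔niece/nephew: two paths of length 3 through the shared grandparent pair: r = 2·(1/2)^3 = 1/4).
Summing one r·B term per recipient: 3·0.25·0.157 + 3·0.5·0.392 + 1·0.25·0.331 = 0.7885.

0.7885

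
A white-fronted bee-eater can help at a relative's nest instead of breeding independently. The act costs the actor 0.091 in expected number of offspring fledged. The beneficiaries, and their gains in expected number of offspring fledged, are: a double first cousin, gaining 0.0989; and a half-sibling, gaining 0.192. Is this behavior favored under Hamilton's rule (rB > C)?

No

Hamilton's rule: the trait is favored when the sum of r·B over every recipient exceeds the actor's cost C.
r to a double first cousin = 0.25 (double first cousins share both grandparent pairs — four paths of length 4: r = 4·(1/2)^4 = 1/4).
r to a half-sibling = 1/4 (half-sibs share one parent — one path of length 2: r = (1/2)^2 = 1/4).
Summing one r·B term per recipient: 1·0.25·0.0989 + 1·0.25·0.192 = 0.072725.
0.072725 < 0.091: the indirect benefit is less than the cost.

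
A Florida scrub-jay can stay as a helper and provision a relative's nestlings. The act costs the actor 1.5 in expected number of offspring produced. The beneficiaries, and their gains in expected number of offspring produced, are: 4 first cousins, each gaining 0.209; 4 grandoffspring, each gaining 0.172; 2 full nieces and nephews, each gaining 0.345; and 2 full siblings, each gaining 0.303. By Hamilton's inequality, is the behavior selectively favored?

Hamilton's rule: the trait is favored when the sum of r·B over every recipient exceeds the actor's cost C.
r to a first cousin = 0.125 (first cousins share one grandparent pair — two paths of length 4: r = 2·(1/2)^4 = 1/8).
r to a grandoffspring = 1/4 (two parent–offspring links: r = (1/2)^2 = 1/4).
r to a full niece or nephew = 0.25 (full aunt/uncle↔niece/nephew: two paths of length 3 through the shared grandparent pair: r = 2·(1/2)^3 = 1/4).
r to a full sibling = 1/2 (full sibs share both parents — two paths of length 2: r = 2·(1/2)^2 = 1/2).
Summing one r·B term per recipient: 4·0.125·0.209 + 4·0.25·0.172 + 2·0.25·0.345 + 2·0.5·0.303 = 0.752.
0.752 < 1.5: the indirect benefit is less than the cost.

No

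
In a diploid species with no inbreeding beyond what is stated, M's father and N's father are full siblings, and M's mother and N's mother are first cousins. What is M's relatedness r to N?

0.15625

Wright's path rule: contributions from independent ancestry routes add.
M and N are related in two ways: first cousins through their fathers (r = 1/8) and second cousins through their mothers (r = 1/32).
r = 1/8 + 1/32 = 5/32 = 0.15625.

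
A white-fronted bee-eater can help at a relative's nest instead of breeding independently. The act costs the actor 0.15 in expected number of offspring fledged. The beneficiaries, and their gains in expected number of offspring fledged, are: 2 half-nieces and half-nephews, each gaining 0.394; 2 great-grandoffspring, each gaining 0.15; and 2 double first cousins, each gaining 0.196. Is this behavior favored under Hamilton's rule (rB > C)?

Yes

Hamilton's rule: the trait is favored when the sum of r·B over every recipient exceeds the actor's cost C.
r to a half-niece or half-nephew = 0.125 (half-aunt/uncle↔niece/nephew: one path of length 3: r = (1/2)^3 = 1/8).
r to a great-grandoffspring = 1/8 (three parent–offspring links: r = (1/2)^3 = 1/8).
r to a double first cousin = 0.25 (double first cousins share both grandparent pairs — four paths of length 4: r = 4·(1/2)^4 = 1/4).
Summing one r·B term per recipient: 2·0.125·0.394 + 2·0.125·0.15 + 2·0.25·0.196 = 0.234.
0.234 > 0.15: the indirect benefit exceeds the cost.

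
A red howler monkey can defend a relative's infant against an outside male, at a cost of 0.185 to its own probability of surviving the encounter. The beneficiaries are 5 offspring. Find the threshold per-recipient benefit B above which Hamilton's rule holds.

r to an offspring = 0.5 (one parent–offspring link: r = (1/2)^1 = 1/2).
Hamilton's rule with n recipients of equal r: n·r·B > C, so B > C/(n·r) = 0.185/(5·0.5) = 0.074.

0.074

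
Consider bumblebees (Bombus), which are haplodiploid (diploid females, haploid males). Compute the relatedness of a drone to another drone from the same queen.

Haploid brothers each carry a random half of the queen's diploid genome, so on average they share half: r = 1/2.

0.5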